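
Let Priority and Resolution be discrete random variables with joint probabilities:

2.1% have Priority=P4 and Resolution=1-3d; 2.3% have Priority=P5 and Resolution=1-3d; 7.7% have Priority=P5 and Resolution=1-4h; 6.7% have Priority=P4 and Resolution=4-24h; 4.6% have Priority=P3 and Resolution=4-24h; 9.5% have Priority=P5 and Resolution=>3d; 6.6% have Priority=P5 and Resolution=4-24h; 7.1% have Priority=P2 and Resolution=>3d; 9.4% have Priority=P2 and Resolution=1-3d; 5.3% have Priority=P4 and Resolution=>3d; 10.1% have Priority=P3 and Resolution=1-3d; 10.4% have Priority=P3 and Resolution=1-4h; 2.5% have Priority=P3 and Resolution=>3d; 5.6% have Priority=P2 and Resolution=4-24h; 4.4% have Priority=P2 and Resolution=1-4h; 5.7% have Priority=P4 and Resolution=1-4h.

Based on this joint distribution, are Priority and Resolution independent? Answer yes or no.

no

P(Priority=P3) = 0.276 and P(Resolution=>3d) = 0.244, so their product is 0.06734, but P(Priority=P3, Resolution=>3d) = 0.025. Since these differ, Priority and Resolution are not independent.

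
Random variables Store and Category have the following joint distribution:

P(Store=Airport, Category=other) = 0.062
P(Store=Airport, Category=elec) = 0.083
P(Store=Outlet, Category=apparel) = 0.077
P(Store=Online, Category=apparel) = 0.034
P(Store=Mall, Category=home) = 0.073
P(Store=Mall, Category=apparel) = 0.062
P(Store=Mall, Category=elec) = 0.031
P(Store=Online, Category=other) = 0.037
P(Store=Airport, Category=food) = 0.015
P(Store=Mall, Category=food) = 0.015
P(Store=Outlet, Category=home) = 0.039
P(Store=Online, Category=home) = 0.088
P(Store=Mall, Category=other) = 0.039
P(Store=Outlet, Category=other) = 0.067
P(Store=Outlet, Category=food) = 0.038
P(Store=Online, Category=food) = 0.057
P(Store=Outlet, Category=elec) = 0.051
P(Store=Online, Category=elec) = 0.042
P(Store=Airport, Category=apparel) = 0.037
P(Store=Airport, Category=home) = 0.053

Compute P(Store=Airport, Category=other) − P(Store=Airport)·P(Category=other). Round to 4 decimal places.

0.0108

P(Store=Airport) = 0.015 + 0.037 + 0.083 + 0.053 + 0.062 = 0.250.
P(Category=other) = 0.039 + 0.062 + 0.067 + 0.037 = 0.205.
P(Store=Airport, Category=other) − P(Store=Airport)P(Category=other) = 0.062 − 0.250×0.205 = 0.0108.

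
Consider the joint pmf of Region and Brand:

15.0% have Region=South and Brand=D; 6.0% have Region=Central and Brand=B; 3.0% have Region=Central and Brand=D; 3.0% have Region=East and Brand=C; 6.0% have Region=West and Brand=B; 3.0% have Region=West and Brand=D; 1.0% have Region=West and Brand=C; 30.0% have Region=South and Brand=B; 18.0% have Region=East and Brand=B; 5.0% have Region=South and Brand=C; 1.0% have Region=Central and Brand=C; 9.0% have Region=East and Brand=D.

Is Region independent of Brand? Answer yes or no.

Every cell satisfies P(Region,Brand) = P(Region)·P(Brand). For instance P(Region=Central) = 0.100, P(Brand=D) = 0.300, and 0.100×0.300 = 0.030 matches the joint entry. So Region and Brand are independent.

yes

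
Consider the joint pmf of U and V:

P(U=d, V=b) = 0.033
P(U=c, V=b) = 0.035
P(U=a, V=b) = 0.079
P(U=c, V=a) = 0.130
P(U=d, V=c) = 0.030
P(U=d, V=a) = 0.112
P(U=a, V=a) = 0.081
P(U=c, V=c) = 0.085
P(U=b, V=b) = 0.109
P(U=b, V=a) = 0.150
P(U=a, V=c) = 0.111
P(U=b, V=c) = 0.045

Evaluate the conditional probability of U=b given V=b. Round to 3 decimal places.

P(V=b) = 0.079 + 0.109 + 0.035 + 0.033 = 0.256.
P(U=b | V=b) = 0.109/0.256 = 0.426.

0.426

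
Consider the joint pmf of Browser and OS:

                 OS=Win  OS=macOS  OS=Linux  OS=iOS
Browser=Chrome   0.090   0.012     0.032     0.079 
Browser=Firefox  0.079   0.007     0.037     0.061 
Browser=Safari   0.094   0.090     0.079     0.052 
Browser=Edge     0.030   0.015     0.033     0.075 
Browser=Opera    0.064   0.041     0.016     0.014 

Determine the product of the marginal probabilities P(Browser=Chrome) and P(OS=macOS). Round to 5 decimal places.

P(Browser=Chrome) = 0.090 + 0.012 + 0.032 + 0.079 = 0.213.
P(OS=macOS) = 0.012 + 0.007 + 0.090 + 0.015 + 0.041 = 0.165.
Product: 0.213 × 0.165 = 0.03515.

0.03515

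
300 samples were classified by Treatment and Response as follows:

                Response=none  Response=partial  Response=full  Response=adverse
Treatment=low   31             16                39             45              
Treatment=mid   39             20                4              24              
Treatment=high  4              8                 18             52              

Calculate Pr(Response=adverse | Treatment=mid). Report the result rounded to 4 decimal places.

Total with Treatment=mid: 39 + 20 + 4 + 24 = 87.
P(Response=adverse | Treatment=mid) = 24/87 = 0.2759.

0.2759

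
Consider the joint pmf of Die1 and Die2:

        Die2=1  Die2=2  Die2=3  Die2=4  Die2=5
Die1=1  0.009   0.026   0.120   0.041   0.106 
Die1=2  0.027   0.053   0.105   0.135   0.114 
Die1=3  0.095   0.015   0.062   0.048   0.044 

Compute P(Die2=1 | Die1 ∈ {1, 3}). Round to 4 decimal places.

0.1837

P(Die1=1) = 0.009 + 0.026 + 0.120 + 0.041 + 0.106 = 0.302.
P(Die1=3) = 0.095 + 0.015 + 0.062 + 0.048 + 0.044 = 0.264.
P(Die1 ∈ {1, 3}) = 0.302 + 0.264 = 0.566; P(Die2=1, Die1 ∈ {1, 3}) = 0.009 + 0.095 = 0.104.
P(Die2=1 | Die1 ∈ {1, 3}) = 0.104/0.566 = 0.1837.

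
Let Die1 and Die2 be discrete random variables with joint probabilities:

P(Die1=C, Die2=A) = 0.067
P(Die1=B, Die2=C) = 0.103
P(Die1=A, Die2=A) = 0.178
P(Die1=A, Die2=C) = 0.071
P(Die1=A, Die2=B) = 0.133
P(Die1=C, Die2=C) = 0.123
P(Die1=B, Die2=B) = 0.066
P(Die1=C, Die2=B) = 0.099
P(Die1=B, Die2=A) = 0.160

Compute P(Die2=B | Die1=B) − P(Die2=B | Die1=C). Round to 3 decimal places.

-0.142

P(Die1=B) = 0.160 + 0.066 + 0.103 = 0.329; P(Die2=B | Die1=B) = 0.066/0.329 = 0.2006.
P(Die1=C) = 0.067 + 0.099 + 0.123 = 0.289; P(Die2=B | Die1=C) = 0.099/0.289 = 0.3426.
Difference = -0.142.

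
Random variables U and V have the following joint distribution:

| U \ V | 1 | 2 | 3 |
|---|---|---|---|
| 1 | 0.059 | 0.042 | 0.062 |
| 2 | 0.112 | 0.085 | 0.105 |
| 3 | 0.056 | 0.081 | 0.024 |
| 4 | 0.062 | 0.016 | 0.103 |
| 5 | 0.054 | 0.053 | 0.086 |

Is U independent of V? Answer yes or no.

P(U=3) = 0.161 and P(V=3) = 0.380, so their product is 0.06118, but P(U=3, V=3) = 0.024. Since these differ, U and V are not independent.

no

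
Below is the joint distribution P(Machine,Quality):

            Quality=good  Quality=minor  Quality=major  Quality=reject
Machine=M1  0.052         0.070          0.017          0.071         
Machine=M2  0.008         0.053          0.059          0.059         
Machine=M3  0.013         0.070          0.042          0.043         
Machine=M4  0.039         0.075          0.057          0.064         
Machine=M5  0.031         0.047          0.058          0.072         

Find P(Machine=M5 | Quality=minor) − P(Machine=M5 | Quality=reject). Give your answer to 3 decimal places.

P(Quality=minor) = 0.070 + 0.053 + 0.070 + 0.075 + 0.047 = 0.315; P(Machine=M5 | Quality=minor) = 0.047/0.315 = 0.1492.
P(Quality=reject) = 0.071 + 0.059 + 0.043 + 0.064 + 0.072 = 0.309; P(Machine=M5 | Quality=reject) = 0.072/0.309 = 0.2330.
Difference = -0.084.

-0.084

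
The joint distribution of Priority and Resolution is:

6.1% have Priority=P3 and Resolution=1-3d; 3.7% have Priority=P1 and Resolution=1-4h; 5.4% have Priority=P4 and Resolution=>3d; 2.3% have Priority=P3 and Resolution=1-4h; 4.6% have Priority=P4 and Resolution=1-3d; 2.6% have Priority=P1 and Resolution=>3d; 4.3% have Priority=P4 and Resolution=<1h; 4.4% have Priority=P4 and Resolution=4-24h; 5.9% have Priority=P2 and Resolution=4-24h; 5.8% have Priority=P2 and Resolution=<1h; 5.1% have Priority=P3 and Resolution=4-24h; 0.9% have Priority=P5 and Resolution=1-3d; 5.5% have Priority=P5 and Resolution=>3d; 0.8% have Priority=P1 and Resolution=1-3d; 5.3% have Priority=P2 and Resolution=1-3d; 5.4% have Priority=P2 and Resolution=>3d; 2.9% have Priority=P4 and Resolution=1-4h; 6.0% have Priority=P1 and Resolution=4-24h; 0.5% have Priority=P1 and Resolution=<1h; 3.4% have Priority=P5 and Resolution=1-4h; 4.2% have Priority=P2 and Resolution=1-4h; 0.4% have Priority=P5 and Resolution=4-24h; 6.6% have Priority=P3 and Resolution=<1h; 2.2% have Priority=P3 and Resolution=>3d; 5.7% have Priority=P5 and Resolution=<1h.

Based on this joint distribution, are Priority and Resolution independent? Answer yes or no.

P(Priority=P5) = 0.159 and P(Resolution=4-24h) = 0.218, so their product is 0.03466, but P(Priority=P5, Resolution=4-24h) = 0.004. Since these differ, Priority and Resolution are not independent.

no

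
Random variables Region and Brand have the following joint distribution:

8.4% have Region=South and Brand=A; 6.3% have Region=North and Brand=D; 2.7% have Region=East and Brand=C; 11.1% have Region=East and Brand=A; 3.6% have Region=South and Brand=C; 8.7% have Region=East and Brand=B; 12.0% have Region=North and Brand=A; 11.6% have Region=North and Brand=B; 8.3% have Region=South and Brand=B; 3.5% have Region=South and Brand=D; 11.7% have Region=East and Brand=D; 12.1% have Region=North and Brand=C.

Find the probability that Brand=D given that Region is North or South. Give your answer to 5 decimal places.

0.14894

P(Region=North) = 0.120 + 0.116 + 0.121 + 0.063 = 0.420.
P(Region=South) = 0.084 + 0.083 + 0.036 + 0.035 = 0.238.
P(Region ∈ {North, South}) = 0.420 + 0.238 = 0.658; P(Brand=D, Region ∈ {North, South}) = 0.063 + 0.035 = 0.098.
P(Brand=D | Region ∈ {North, South}) = 0.098/0.658 = 0.14894.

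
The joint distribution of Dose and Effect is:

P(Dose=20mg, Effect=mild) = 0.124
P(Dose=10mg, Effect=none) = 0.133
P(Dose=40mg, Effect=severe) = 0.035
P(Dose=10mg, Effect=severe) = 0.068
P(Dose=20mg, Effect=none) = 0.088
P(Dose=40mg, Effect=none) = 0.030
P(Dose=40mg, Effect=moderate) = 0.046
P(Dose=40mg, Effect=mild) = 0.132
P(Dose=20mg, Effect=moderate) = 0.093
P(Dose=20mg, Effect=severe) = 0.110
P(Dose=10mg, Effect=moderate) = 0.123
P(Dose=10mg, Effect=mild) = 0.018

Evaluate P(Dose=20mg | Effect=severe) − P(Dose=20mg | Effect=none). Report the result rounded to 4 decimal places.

0.1658

P(Effect=severe) = 0.068 + 0.110 + 0.035 = 0.213; P(Dose=20mg | Effect=severe) = 0.110/0.213 = 0.51643.
P(Effect=none) = 0.133 + 0.088 + 0.030 = 0.251; P(Dose=20mg | Effect=none) = 0.088/0.251 = 0.35060.
Difference = 0.1658.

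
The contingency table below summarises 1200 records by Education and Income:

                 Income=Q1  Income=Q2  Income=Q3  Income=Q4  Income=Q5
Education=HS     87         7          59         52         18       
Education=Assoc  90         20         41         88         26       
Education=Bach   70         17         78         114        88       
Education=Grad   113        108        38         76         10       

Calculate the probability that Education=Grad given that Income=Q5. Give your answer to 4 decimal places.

0.0704

Total with Income=Q5: 18 + 26 + 88 + 10 = 142.
P(Education=Grad | Income=Q5) = 10/142 = 0.0704.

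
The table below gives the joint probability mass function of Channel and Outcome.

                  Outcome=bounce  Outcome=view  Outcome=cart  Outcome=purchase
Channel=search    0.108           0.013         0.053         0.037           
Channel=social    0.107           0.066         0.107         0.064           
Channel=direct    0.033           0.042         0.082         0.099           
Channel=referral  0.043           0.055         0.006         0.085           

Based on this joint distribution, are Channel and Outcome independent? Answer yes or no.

P(Channel=search) = 0.211 and P(Outcome=bounce) = 0.291, so their product is 0.06140, but P(Channel=search, Outcome=bounce) = 0.108. Since these differ, Channel and Outcome are not independent.

no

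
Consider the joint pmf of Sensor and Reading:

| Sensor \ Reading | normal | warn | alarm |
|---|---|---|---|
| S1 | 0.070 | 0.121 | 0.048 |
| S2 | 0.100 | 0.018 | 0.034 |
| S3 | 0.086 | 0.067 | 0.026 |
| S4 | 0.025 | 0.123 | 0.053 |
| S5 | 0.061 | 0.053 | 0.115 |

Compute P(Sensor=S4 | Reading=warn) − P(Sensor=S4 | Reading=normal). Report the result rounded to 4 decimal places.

0.2489

P(Reading=warn) = 0.121 + 0.018 + 0.067 + 0.123 + 0.053 = 0.382; P(Sensor=S4 | Reading=warn) = 0.123/0.382 = 0.32199.
P(Reading=normal) = 0.070 + 0.100 + 0.086 + 0.025 + 0.061 = 0.342; P(Sensor=S4 | Reading=normal) = 0.025/0.342 = 0.07310.
Difference = 0.2489.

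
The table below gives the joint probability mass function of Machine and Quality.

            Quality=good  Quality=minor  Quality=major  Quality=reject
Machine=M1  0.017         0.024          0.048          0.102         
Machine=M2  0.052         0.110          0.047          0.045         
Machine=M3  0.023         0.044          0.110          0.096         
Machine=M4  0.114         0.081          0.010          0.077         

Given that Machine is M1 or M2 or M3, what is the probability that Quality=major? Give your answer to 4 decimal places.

P(Machine=M1) = 0.017 + 0.024 + 0.048 + 0.102 = 0.191.
P(Machine=M2) = 0.052 + 0.110 + 0.047 + 0.045 = 0.254.
P(Machine=M3) = 0.023 + 0.044 + 0.110 + 0.096 = 0.273.
P(Machine ∈ {M1, M2, M3}) = 0.191 + 0.254 + 0.273 = 0.718; P(Quality=major, Machine ∈ {M1, M2, M3}) = 0.048 + 0.047 + 0.110 = 0.205.
P(Quality=major | Machine ∈ {M1, M2, M3}) = 0.205/0.718 = 0.2855.

0.2855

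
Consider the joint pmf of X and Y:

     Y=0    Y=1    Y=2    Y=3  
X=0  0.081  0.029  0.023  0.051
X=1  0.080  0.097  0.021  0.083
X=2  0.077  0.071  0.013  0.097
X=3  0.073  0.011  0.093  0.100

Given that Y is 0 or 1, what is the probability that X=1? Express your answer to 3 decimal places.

P(Y=0) = 0.081 + 0.080 + 0.077 + 0.073 = 0.311.
P(Y=1) = 0.029 + 0.097 + 0.071 + 0.011 = 0.208.
P(Y ∈ {0, 1}) = 0.311 + 0.208 = 0.519; P(X=1, Y ∈ {0, 1}) = 0.080 + 0.097 = 0.177.
P(X=1 | Y ∈ {0, 1}) = 0.177/0.519 = 0.341.

0.341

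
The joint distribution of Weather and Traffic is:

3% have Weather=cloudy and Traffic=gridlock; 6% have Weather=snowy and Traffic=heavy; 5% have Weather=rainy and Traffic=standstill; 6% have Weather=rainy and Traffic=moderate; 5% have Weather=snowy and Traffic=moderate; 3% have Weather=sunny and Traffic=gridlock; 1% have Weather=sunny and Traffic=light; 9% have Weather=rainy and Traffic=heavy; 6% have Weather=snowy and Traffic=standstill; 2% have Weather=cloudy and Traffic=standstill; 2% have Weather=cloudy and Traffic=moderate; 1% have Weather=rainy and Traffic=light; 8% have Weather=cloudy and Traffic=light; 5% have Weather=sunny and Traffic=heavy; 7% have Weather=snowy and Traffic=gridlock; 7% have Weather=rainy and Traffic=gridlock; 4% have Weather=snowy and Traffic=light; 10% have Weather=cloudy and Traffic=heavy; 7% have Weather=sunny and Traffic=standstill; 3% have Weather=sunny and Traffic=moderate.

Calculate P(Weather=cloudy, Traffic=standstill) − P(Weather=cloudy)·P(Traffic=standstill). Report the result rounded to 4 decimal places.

P(Weather=cloudy) = 0.08 + 0.02 + 0.10 + 0.03 + 0.02 = 0.25.
P(Traffic=standstill) = 0.07 + 0.02 + 0.05 + 0.06 = 0.20.
P(Weather=cloudy, Traffic=standstill) − P(Weather=cloudy)P(Traffic=standstill) = 0.02 − 0.25×0.20 = -0.0300.

-0.0300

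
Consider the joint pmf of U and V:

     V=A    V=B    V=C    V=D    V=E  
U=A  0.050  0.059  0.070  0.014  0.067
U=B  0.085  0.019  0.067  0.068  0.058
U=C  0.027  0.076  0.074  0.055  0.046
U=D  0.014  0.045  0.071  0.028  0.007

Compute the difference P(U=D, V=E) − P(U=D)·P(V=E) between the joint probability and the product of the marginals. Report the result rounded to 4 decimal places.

P(U=D) = 0.014 + 0.045 + 0.071 + 0.028 + 0.007 = 0.165.
P(V=E) = 0.067 + 0.058 + 0.046 + 0.007 = 0.178.
P(U=D, V=E) − P(U=D)P(V=E) = 0.007 − 0.165×0.178 = -0.0224.

-0.0224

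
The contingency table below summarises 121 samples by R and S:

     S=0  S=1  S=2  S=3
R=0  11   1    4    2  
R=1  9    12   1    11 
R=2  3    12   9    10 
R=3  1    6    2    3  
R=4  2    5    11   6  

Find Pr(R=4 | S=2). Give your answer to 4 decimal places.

Total with S=2: 4 + 1 + 9 + 2 + 11 = 27.
P(R=4 | S=2) = 11/27 = 0.4074.

0.4074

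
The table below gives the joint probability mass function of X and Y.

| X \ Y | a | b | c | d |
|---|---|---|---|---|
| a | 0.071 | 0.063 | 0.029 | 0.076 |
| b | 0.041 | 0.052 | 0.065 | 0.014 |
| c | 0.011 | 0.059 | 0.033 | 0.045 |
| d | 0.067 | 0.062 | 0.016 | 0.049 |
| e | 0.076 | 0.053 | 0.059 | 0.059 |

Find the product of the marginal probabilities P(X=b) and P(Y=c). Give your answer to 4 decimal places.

P(X=b) = 0.041 + 0.052 + 0.065 + 0.014 = 0.172.
P(Y=c) = 0.029 + 0.065 + 0.033 + 0.016 + 0.059 = 0.202.
Product: 0.172 × 0.202 = 0.0347.

0.0347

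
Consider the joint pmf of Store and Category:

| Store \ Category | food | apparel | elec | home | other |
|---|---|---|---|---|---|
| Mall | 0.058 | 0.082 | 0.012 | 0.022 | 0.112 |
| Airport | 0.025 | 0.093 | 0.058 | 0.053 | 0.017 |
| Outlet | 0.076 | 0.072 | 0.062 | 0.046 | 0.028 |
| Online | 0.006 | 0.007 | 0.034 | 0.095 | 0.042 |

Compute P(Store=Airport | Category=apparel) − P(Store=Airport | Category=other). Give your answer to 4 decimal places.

0.2807

P(Category=apparel) = 0.082 + 0.093 + 0.072 + 0.007 = 0.254; P(Store=Airport | Category=apparel) = 0.093/0.254 = 0.36614.
P(Category=other) = 0.112 + 0.017 + 0.028 + 0.042 = 0.199; P(Store=Airport | Category=other) = 0.017/0.199 = 0.08543.
Difference = 0.2807.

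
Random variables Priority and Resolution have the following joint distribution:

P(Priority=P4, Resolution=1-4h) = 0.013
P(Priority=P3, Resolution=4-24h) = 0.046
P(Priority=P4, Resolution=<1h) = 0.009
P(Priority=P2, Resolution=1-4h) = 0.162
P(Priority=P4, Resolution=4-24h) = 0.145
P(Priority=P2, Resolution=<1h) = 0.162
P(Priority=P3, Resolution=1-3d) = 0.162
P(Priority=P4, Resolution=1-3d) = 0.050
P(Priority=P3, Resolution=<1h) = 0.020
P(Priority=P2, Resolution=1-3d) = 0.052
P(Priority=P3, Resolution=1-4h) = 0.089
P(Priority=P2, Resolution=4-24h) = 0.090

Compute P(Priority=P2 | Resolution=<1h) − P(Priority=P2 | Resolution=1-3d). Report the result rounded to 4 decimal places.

0.6512

P(Resolution=<1h) = 0.162 + 0.020 + 0.009 = 0.191; P(Priority=P2 | Resolution=<1h) = 0.162/0.191 = 0.84817.
P(Resolution=1-3d) = 0.052 + 0.162 + 0.050 = 0.264; P(Priority=P2 | Resolution=1-3d) = 0.052/0.264 = 0.19697.
Difference = 0.6512.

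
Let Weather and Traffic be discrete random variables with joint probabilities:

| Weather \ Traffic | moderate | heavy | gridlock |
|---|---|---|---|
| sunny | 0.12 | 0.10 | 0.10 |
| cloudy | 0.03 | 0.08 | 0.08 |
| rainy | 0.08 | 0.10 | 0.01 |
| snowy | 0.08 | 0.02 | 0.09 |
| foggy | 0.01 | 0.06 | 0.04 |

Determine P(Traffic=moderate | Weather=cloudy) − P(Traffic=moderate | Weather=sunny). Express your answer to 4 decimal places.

P(Weather=cloudy) = 0.03 + 0.08 + 0.08 = 0.19; P(Traffic=moderate | Weather=cloudy) = 0.03/0.19 = 0.15789.
P(Weather=sunny) = 0.12 + 0.10 + 0.10 = 0.32; P(Traffic=moderate | Weather=sunny) = 0.12/0.32 = 0.37500.
Difference = -0.2171.

-0.2171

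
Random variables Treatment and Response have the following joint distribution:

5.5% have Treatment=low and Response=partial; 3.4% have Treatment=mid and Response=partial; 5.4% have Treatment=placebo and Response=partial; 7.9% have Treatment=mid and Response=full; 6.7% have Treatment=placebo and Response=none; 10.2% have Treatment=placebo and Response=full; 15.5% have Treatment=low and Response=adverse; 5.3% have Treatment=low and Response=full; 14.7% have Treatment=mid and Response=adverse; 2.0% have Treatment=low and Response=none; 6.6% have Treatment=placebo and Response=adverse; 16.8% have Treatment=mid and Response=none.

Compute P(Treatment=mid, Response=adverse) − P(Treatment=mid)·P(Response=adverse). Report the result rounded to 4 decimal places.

-0.0105

P(Treatment=mid) = 0.168 + 0.034 + 0.079 + 0.147 = 0.428.
P(Response=adverse) = 0.066 + 0.155 + 0.147 = 0.368.
P(Treatment=mid, Response=adverse) − P(Treatment=mid)P(Response=adverse) = 0.147 − 0.428×0.368 = -0.0105.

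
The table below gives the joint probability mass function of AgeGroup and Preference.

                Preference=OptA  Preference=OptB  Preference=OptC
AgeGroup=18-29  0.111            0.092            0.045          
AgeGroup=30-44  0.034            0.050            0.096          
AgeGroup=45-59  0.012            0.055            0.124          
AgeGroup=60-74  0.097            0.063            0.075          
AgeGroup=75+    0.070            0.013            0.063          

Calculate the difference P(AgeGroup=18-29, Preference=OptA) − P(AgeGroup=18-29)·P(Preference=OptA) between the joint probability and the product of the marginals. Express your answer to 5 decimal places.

0.03065

P(AgeGroup=18-29) = 0.111 + 0.092 + 0.045 = 0.248.
P(Preference=OptA) = 0.111 + 0.034 + 0.012 + 0.097 + 0.070 = 0.324.
P(AgeGroup=18-29, Preference=OptA) − P(AgeGroup=18-29)P(Preference=OptA) = 0.111 − 0.248×0.324 = 0.03065.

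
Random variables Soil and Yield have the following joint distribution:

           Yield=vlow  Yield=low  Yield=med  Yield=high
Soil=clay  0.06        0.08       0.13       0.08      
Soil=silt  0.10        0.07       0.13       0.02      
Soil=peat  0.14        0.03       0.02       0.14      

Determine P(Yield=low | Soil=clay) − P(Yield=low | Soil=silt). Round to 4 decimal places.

0.0098

P(Soil=clay) = 0.06 + 0.08 + 0.13 + 0.08 = 0.35; P(Yield=low | Soil=clay) = 0.08/0.35 = 0.22857.
P(Soil=silt) = 0.10 + 0.07 + 0.13 + 0.02 = 0.32; P(Yield=low | Soil=silt) = 0.07/0.32 = 0.21875.
Difference = 0.0098.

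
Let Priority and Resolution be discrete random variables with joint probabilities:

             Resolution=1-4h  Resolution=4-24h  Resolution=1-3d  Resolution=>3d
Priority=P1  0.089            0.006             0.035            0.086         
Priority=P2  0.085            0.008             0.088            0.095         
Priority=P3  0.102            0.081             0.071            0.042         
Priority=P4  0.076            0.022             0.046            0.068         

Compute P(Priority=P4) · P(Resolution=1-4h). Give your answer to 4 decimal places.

P(Priority=P4) = 0.076 + 0.022 + 0.046 + 0.068 = 0.212.
P(Resolution=1-4h) = 0.089 + 0.085 + 0.102 + 0.076 = 0.352.
Product: 0.212 × 0.352 = 0.0746.

0.0746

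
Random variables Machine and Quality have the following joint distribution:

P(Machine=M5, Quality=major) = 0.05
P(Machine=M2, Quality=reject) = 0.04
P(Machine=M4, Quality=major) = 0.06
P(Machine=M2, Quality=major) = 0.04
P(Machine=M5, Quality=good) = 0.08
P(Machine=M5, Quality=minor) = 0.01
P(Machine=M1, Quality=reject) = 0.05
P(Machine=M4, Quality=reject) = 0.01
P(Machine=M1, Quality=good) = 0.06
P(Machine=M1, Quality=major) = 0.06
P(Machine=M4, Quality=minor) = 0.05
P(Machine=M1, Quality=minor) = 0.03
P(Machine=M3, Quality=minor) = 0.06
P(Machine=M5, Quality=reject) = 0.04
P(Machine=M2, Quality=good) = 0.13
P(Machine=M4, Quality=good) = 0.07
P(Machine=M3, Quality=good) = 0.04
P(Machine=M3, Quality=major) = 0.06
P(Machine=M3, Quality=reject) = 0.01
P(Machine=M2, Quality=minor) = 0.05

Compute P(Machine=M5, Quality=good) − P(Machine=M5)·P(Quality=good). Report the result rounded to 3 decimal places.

P(Machine=M5) = 0.08 + 0.01 + 0.05 + 0.04 = 0.18.
P(Quality=good) = 0.06 + 0.13 + 0.04 + 0.07 + 0.08 = 0.38.
P(Machine=M5, Quality=good) − P(Machine=M5)P(Quality=good) = 0.08 − 0.18×0.38 = 0.012.

0.012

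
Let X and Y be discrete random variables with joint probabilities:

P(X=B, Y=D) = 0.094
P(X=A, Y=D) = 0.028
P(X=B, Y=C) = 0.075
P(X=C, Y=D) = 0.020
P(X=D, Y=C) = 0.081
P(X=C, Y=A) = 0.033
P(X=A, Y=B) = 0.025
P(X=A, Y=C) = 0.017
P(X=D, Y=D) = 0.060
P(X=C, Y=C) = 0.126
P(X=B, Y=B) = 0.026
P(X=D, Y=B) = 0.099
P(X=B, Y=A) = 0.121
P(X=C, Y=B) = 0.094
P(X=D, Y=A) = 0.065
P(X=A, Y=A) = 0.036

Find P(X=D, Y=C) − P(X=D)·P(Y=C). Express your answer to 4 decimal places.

-0.0102

P(X=D) = 0.065 + 0.099 + 0.081 + 0.060 = 0.305.
P(Y=C) = 0.017 + 0.075 + 0.126 + 0.081 = 0.299.
P(X=D, Y=C) − P(X=D)P(Y=C) = 0.081 − 0.305×0.299 = -0.0102.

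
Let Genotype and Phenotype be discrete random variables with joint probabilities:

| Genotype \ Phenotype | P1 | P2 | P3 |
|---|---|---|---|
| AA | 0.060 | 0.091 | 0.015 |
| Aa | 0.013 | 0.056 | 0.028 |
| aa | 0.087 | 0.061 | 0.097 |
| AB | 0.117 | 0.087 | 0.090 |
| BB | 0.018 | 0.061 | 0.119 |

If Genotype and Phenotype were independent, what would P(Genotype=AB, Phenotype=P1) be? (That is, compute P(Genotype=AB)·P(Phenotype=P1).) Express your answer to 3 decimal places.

0.087

P(Genotype=AB) = 0.117 + 0.087 + 0.090 = 0.294.
P(Phenotype=P1) = 0.060 + 0.013 + 0.087 + 0.117 + 0.018 = 0.295.
Product: 0.294 × 0.295 = 0.087.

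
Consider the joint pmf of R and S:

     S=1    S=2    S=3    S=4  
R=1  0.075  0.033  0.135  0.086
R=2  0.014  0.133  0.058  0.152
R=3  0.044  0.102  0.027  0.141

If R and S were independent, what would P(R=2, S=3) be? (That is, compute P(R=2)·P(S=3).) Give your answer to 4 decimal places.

P(R=2) = 0.014 + 0.133 + 0.058 + 0.152 = 0.357.
P(S=3) = 0.135 + 0.058 + 0.027 = 0.220.
Product: 0.357 × 0.220 = 0.0785.

0.0785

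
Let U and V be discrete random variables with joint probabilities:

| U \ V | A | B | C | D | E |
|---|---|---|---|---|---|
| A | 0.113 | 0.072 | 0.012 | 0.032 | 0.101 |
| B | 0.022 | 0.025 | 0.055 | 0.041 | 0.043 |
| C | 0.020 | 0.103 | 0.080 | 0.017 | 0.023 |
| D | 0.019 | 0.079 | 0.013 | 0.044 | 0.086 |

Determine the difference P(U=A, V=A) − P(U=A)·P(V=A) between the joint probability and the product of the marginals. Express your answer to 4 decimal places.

P(U=A) = 0.113 + 0.072 + 0.012 + 0.032 + 0.101 = 0.330.
P(V=A) = 0.113 + 0.022 + 0.020 + 0.019 = 0.174.
P(U=A, V=A) − P(U=A)P(V=A) = 0.113 − 0.330×0.174 = 0.0556.

0.0556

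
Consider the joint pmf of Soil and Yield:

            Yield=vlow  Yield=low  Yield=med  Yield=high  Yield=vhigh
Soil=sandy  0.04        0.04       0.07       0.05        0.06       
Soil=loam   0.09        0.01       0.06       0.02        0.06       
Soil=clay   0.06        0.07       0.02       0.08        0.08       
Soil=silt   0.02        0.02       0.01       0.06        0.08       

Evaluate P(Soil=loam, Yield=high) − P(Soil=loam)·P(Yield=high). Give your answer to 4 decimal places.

P(Soil=loam) = 0.09 + 0.01 + 0.06 + 0.02 + 0.06 = 0.24.
P(Yield=high) = 0.05 + 0.02 + 0.08 + 0.06 = 0.21.
P(Soil=loam, Yield=high) − P(Soil=loam)P(Yield=high) = 0.02 − 0.24×0.21 = -0.0304.

-0.0304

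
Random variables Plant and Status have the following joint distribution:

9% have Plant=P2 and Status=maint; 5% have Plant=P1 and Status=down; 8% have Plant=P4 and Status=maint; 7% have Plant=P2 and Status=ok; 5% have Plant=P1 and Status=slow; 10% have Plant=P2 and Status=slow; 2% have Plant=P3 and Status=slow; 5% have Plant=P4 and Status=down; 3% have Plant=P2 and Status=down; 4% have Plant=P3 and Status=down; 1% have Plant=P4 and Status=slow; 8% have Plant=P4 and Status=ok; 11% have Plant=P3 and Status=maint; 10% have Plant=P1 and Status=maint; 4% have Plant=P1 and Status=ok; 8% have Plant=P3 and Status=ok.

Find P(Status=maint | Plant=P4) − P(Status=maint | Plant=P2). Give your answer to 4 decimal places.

P(Plant=P4) = 0.08 + 0.01 + 0.05 + 0.08 = 0.22; P(Status=maint | Plant=P4) = 0.08/0.22 = 0.36364.
P(Plant=P2) = 0.07 + 0.10 + 0.03 + 0.09 = 0.29; P(Status=maint | Plant=P2) = 0.09/0.29 = 0.31034.
Difference = 0.0533.

0.0533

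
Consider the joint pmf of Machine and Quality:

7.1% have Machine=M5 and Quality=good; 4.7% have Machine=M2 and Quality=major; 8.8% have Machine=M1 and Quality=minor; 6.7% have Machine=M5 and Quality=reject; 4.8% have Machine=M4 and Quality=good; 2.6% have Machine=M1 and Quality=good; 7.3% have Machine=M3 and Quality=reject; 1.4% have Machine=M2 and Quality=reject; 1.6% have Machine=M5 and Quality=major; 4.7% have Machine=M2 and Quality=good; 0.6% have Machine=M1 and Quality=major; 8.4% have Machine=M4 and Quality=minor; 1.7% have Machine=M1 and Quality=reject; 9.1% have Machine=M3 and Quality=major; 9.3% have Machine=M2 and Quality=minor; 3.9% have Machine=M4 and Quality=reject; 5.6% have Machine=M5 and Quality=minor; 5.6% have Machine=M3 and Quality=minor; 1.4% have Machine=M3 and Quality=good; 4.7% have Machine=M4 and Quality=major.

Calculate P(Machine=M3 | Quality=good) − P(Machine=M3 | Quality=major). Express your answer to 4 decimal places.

-0.3717

P(Quality=good) = 0.026 + 0.047 + 0.014 + 0.048 + 0.071 = 0.206; P(Machine=M3 | Quality=good) = 0.014/0.206 = 0.06796.
P(Quality=major) = 0.006 + 0.047 + 0.091 + 0.047 + 0.016 = 0.207; P(Machine=M3 | Quality=major) = 0.091/0.207 = 0.43961.
Difference = -0.3717.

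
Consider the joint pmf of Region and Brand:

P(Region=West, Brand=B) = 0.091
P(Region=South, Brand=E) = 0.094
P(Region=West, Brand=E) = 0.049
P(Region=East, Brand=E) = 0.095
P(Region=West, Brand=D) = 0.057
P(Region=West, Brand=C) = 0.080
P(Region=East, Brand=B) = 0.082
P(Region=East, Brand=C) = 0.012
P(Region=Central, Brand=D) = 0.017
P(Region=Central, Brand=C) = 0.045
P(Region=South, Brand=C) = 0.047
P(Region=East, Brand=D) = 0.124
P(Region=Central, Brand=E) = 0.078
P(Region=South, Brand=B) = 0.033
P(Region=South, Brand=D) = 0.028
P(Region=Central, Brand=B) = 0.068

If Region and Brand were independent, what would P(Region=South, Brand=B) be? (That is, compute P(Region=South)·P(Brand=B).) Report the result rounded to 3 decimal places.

P(Region=South) = 0.033 + 0.047 + 0.028 + 0.094 = 0.202.
P(Brand=B) = 0.033 + 0.082 + 0.091 + 0.068 = 0.274.
Product: 0.202 × 0.274 = 0.055.

0.055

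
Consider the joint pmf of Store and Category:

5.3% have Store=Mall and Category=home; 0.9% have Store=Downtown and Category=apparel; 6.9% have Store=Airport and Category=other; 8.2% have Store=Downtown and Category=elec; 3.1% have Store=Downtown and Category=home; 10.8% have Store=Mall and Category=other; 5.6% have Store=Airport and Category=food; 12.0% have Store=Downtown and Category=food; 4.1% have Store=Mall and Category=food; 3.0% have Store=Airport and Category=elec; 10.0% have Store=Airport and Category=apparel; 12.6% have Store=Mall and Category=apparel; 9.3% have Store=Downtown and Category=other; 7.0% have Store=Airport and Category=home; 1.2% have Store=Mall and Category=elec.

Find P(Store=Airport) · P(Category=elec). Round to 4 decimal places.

P(Store=Airport) = 0.056 + 0.100 + 0.030 + 0.070 + 0.069 = 0.325.
P(Category=elec) = 0.082 + 0.012 + 0.030 = 0.124.
Product: 0.325 × 0.124 = 0.0403.

0.0403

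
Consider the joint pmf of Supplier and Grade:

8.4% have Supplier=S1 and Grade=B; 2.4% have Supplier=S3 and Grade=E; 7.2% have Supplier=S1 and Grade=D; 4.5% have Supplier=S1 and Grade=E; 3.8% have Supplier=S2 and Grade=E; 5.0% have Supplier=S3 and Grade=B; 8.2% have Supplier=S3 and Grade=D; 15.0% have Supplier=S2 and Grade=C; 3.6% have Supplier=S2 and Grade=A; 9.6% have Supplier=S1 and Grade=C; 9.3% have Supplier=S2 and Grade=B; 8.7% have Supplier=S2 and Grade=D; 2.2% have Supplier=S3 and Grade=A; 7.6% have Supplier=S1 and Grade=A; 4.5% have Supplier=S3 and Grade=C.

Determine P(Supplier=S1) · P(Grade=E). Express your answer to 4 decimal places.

P(Supplier=S1) = 0.076 + 0.084 + 0.096 + 0.072 + 0.045 = 0.373.
P(Grade=E) = 0.045 + 0.038 + 0.024 = 0.107.
Product: 0.373 × 0.107 = 0.0399.

0.0399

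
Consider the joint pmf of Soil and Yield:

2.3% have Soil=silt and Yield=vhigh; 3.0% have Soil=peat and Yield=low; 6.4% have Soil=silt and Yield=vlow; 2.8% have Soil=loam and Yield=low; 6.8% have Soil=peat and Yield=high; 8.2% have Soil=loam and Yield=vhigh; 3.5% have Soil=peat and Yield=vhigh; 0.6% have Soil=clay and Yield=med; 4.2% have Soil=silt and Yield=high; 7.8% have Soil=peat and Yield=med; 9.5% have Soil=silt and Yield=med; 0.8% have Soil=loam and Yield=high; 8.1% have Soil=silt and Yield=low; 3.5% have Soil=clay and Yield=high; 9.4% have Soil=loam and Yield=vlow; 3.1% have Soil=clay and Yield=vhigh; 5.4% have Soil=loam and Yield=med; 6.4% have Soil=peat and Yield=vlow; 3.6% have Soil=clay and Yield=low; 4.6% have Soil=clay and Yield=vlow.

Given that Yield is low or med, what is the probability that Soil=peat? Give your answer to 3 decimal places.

P(Yield=low) = 0.028 + 0.036 + 0.081 + 0.030 = 0.175.
P(Yield=med) = 0.054 + 0.006 + 0.095 + 0.078 = 0.233.
P(Yield ∈ {low, med}) = 0.175 + 0.233 = 0.408; P(Soil=peat, Yield ∈ {low, med}) = 0.030 + 0.078 = 0.108.
P(Soil=peat | Yield ∈ {low, med}) = 0.108/0.408 = 0.265.

0.265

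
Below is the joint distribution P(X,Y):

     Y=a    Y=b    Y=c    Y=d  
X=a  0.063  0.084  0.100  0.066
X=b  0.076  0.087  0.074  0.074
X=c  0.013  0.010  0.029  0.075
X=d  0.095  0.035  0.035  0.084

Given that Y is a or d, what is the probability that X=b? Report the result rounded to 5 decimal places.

P(Y=a) = 0.063 + 0.076 + 0.013 + 0.095 = 0.247.
P(Y=d) = 0.066 + 0.074 + 0.075 + 0.084 = 0.299.
P(Y ∈ {a, d}) = 0.247 + 0.299 = 0.546; P(X=b, Y ∈ {a, d}) = 0.076 + 0.074 = 0.150.
P(X=b | Y ∈ {a, d}) = 0.150/0.546 = 0.27473.

0.27473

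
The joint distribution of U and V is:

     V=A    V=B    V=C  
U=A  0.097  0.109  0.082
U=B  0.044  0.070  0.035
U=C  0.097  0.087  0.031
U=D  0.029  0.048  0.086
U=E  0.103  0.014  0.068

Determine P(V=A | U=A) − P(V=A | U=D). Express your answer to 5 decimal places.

0.15889

P(U=A) = 0.097 + 0.109 + 0.082 = 0.288; P(V=A | U=A) = 0.097/0.288 = 0.336806.
P(U=D) = 0.029 + 0.048 + 0.086 = 0.163; P(V=A | U=D) = 0.029/0.163 = 0.177914.
Difference = 0.15889.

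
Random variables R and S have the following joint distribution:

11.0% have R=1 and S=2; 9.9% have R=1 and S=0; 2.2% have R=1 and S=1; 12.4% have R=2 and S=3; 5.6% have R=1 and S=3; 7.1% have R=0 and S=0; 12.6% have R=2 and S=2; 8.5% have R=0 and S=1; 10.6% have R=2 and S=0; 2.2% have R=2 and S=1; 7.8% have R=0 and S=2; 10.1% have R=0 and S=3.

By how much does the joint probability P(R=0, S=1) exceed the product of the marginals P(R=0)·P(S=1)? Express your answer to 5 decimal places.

0.04179

P(R=0) = 0.071 + 0.085 + 0.078 + 0.101 = 0.335.
P(S=1) = 0.085 + 0.022 + 0.022 = 0.129.
P(R=0, S=1) − P(R=0)P(S=1) = 0.085 − 0.335×0.129 = 0.04179.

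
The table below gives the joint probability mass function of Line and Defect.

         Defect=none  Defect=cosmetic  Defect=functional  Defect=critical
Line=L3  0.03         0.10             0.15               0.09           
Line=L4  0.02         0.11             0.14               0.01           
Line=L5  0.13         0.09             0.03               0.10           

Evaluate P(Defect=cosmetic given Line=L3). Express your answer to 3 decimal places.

0.270

P(Line=L3) = 0.03 + 0.10 + 0.15 + 0.09 = 0.37.
P(Defect=cosmetic | Line=L3) = 0.10/0.37 = 0.270.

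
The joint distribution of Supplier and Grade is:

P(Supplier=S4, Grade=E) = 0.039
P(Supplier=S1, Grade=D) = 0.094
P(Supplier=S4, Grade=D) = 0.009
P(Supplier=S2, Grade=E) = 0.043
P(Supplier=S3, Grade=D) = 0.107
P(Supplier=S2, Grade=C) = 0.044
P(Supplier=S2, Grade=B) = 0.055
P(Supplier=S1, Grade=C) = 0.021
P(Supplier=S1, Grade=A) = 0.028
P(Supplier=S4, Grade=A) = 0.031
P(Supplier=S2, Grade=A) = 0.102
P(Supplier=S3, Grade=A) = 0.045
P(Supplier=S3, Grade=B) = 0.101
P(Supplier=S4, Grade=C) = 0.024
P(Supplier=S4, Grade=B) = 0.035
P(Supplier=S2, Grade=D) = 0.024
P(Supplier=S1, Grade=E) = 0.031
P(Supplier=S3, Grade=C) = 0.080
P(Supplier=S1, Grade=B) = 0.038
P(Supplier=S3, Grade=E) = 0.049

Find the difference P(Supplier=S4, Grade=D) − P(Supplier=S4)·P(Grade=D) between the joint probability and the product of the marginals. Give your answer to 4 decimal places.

-0.0233

P(Supplier=S4) = 0.031 + 0.035 + 0.024 + 0.009 + 0.039 = 0.138.
P(Grade=D) = 0.094 + 0.024 + 0.107 + 0.009 = 0.234.
P(Supplier=S4, Grade=D) − P(Supplier=S4)P(Grade=D) = 0.009 − 0.138×0.234 = -0.0233.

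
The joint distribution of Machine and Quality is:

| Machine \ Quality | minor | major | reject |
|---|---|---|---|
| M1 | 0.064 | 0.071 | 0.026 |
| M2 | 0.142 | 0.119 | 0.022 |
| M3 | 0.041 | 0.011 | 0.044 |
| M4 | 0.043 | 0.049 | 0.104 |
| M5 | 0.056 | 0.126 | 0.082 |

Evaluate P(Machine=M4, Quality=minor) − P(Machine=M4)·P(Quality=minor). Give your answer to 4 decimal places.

-0.0248

P(Machine=M4) = 0.043 + 0.049 + 0.104 = 0.196.
P(Quality=minor) = 0.064 + 0.142 + 0.041 + 0.043 + 0.056 = 0.346.
P(Machine=M4, Quality=minor) − P(Machine=M4)P(Quality=minor) = 0.043 − 0.196×0.346 = -0.0248.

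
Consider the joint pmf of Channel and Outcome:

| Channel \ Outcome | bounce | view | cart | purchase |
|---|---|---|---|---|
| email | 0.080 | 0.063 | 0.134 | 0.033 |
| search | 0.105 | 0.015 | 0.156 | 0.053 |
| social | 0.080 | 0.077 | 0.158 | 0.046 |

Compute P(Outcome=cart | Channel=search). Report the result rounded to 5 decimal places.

P(Channel=search) = 0.105 + 0.015 + 0.156 + 0.053 = 0.329.
P(Outcome=cart | Channel=search) = 0.156/0.329 = 0.47416.

0.47416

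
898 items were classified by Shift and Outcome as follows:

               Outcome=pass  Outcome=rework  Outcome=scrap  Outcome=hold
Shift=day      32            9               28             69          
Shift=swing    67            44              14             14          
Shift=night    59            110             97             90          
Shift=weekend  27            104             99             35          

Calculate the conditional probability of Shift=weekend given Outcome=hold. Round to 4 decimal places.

Total with Outcome=hold: 69 + 14 + 90 + 35 = 208.
P(Shift=weekend | Outcome=hold) = 35/208 = 0.1683.

0.1683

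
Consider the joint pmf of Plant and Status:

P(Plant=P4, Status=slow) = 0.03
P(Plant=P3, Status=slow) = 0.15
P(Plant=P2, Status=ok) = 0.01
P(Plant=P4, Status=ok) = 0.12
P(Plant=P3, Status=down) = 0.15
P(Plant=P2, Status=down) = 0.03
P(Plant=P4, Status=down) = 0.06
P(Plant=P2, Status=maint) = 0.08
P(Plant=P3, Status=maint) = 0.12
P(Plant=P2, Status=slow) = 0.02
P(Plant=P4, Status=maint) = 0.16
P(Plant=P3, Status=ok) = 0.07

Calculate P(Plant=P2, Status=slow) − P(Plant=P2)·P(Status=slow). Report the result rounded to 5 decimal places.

P(Plant=P2) = 0.01 + 0.02 + 0.03 + 0.08 = 0.14.
P(Status=slow) = 0.02 + 0.15 + 0.03 = 0.20.
P(Plant=P2, Status=slow) − P(Plant=P2)P(Status=slow) = 0.02 − 0.14×0.20 = -0.00800.

-0.00800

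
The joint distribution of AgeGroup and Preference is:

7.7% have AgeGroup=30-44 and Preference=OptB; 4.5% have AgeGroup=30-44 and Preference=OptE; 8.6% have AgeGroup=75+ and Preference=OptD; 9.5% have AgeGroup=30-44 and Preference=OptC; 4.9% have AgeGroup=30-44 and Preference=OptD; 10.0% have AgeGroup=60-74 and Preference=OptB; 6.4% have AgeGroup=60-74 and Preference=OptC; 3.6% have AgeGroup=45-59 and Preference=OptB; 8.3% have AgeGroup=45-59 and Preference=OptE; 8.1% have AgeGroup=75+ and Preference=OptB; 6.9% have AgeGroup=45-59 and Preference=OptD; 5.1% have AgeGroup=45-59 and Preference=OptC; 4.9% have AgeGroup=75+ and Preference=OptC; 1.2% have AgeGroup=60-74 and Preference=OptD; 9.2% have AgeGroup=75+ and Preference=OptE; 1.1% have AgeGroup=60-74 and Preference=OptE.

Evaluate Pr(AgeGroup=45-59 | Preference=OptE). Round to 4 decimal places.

P(Preference=OptE) = 0.045 + 0.083 + 0.011 + 0.092 = 0.231.
P(AgeGroup=45-59 | Preference=OptE) = 0.083/0.231 = 0.3593.

0.3593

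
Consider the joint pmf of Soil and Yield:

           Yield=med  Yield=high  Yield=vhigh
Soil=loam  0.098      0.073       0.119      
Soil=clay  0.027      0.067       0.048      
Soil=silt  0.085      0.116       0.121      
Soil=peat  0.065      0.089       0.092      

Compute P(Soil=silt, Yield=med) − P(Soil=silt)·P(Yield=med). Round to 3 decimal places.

P(Soil=silt) = 0.085 + 0.116 + 0.121 = 0.322.
P(Yield=med) = 0.098 + 0.027 + 0.085 + 0.065 = 0.275.
P(Soil=silt, Yield=med) − P(Soil=silt)P(Yield=med) = 0.085 − 0.322×0.275 = -0.004.

-0.004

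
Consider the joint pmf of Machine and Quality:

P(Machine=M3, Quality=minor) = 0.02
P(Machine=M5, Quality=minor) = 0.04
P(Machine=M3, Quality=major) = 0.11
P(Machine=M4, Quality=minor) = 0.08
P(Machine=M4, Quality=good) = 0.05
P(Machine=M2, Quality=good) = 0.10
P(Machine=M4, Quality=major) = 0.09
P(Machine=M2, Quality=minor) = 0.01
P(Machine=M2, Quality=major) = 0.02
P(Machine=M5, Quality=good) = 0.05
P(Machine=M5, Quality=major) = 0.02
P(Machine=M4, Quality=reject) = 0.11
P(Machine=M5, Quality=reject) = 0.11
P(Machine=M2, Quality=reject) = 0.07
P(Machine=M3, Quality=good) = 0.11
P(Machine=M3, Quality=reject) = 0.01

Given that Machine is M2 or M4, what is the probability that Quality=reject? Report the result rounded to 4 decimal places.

P(Machine=M2) = 0.10 + 0.01 + 0.02 + 0.07 = 0.20.
P(Machine=M4) = 0.05 + 0.08 + 0.09 + 0.11 = 0.33.
P(Machine ∈ {M2, M4}) = 0.20 + 0.33 = 0.53; P(Quality=reject, Machine ∈ {M2, M4}) = 0.07 + 0.11 = 0.18.
P(Quality=reject | Machine ∈ {M2, M4}) = 0.18/0.53 = 0.3396.

0.3396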